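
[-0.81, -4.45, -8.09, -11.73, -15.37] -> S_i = -0.81 + -3.64*i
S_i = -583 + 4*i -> [-583, -579, -575, -571, -567]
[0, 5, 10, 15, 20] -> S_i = 0 + 5*i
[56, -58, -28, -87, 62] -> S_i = Random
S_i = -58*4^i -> [-58, -232, -928, -3712, -14848]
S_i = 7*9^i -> [7, 63, 567, 5103, 45927]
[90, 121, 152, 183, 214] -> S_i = 90 + 31*i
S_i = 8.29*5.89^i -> [8.29, 48.83, 287.6, 1693.95, 9977.36]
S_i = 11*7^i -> [11, 77, 539, 3773, 26411]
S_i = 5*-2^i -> [5, -10, 20, -40, 80]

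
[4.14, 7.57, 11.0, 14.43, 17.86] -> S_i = 4.14 + 3.43*i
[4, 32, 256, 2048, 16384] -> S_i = 4*8^i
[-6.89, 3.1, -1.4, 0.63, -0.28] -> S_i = -6.89*(-0.45)^i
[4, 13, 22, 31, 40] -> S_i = 4 + 9*i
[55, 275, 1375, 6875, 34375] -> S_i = 55*5^i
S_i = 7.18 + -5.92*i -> [7.18, 1.26, -4.66, -10.58, -16.5]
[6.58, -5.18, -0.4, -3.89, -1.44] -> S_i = Random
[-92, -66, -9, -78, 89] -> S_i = Random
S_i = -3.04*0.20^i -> [-3.04, -0.61, -0.12, -0.02, -0.0]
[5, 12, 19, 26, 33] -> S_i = 5 + 7*i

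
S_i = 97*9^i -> [97, 873, 7857, 70713, 636417]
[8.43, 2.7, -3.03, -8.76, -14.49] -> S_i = 8.43 + -5.73*i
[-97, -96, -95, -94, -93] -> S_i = -97 + 1*i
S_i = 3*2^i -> [3, 6, 12, 24, 48]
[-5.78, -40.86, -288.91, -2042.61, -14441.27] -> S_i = -5.78*7.07^i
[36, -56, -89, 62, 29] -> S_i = Random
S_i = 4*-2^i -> [4, -8, 16, -32, 64]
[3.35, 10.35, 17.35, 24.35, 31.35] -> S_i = 3.35 + 7.00*i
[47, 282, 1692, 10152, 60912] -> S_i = 47*6^i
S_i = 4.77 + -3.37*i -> [4.77, 1.4, -1.97, -5.34, -8.71]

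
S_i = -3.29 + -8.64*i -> [-3.29, -11.93, -20.57, -29.21, -37.85]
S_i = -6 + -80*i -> [-6, -86, -166, -246, -326]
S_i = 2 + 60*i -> [2, 62, 122, 182, 242]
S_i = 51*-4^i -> [51, -204, 816, -3264, 13056]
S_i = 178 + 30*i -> [178, 208, 238, 268, 298]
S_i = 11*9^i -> [11, 99, 891, 8019, 72171]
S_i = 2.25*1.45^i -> [2.25, 3.26, 4.73, 6.86, 9.95]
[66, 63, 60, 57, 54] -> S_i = 66 + -3*i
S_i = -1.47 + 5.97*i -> [-1.47, 4.5, 10.47, 16.44, 22.41]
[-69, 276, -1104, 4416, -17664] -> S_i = -69*-4^i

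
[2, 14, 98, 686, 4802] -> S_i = 2*7^i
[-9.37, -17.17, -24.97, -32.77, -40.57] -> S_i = -9.37 + -7.80*i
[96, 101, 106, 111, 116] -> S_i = 96 + 5*i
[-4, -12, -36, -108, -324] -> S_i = -4*3^i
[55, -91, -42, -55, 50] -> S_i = Random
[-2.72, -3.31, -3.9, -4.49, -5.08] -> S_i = -2.72 + -0.59*i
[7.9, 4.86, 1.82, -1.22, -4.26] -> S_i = 7.90 + -3.04*i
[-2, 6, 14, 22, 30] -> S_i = -2 + 8*i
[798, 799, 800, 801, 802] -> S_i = 798 + 1*i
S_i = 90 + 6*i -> [90, 96, 102, 108, 114]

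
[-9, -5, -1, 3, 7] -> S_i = -9 + 4*i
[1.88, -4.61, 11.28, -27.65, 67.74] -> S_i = 1.88*(-2.45)^i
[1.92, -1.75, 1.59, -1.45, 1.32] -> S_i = 1.92*(-0.91)^i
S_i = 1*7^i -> [1, 7, 49, 343, 2401]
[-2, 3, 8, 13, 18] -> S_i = -2 + 5*i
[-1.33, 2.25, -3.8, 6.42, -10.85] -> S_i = -1.33*(-1.69)^i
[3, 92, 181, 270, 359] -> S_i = 3 + 89*i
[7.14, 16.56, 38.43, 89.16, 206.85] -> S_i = 7.14*2.32^i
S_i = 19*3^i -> [19, 57, 171, 513, 1539]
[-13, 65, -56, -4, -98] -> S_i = Random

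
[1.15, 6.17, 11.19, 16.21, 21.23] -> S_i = 1.15 + 5.02*i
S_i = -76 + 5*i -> [-76, -71, -66, -61, -56]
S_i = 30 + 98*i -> [30, 128, 226, 324, 422]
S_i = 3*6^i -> [3, 18, 108, 648, 3888]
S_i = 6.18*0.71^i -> [6.18, 4.39, 3.12, 2.21, 1.57]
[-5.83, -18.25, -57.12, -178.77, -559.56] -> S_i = -5.83*3.13^i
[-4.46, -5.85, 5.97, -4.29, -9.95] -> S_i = Random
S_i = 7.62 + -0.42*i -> [7.62, 7.2, 6.78, 6.36, 5.94]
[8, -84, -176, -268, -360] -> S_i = 8 + -92*i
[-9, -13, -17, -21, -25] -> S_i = -9 + -4*i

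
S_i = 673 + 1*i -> [673, 674, 675, 676, 677]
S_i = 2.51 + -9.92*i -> [2.51, -7.41, -17.33, -27.25, -37.17]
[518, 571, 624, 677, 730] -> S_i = 518 + 53*i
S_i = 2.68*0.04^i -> [2.68, 0.11, 0.0, 0.0, 0.0]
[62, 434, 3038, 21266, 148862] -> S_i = 62*7^i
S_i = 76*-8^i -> [76, -608, 4864, -38912, 311296]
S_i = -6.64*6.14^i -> [-6.64, -40.77, -250.33, -1537.0, -9437.17]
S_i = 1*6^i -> [1, 6, 36, 216, 1296]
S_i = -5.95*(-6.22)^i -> [-5.95, 37.01, -230.2, 1431.82, -8905.91]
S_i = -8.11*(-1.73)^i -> [-8.11, 14.03, -24.27, 41.99, -72.64]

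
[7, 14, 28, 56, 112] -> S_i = 7*2^i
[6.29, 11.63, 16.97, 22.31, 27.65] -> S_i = 6.29 + 5.34*i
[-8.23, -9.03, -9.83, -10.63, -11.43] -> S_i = -8.23 + -0.80*i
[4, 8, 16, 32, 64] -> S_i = 4*2^i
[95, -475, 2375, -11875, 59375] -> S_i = 95*-5^i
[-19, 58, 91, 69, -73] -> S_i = Random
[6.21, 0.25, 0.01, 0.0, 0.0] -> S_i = 6.21*0.04^i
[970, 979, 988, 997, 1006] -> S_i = 970 + 9*i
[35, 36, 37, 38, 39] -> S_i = 35 + 1*i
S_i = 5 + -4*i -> [5, 1, -3, -7, -11]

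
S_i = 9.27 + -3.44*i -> [9.27, 5.83, 2.39, -1.05, -4.49]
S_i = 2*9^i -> [2, 18, 162, 1458, 13122]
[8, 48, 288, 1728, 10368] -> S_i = 8*6^i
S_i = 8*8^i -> [8, 64, 512, 4096, 32768]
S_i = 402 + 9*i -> [402, 411, 420, 429, 438]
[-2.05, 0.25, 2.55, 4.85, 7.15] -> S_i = -2.05 + 2.30*i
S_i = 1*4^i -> [1, 4, 16, 64, 256]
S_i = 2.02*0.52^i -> [2.02, 1.05, 0.55, 0.28, 0.15]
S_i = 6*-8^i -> [6, -48, 384, -3072, 24576]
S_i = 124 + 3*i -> [124, 127, 130, 133, 136]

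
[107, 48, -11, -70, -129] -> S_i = 107 + -59*i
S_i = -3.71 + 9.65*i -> [-3.71, 5.94, 15.59, 25.24, 34.89]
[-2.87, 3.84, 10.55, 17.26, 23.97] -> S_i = -2.87 + 6.71*i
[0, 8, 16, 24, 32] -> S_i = 0 + 8*i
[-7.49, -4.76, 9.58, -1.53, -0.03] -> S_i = Random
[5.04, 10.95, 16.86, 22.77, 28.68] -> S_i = 5.04 + 5.91*i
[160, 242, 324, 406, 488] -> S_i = 160 + 82*i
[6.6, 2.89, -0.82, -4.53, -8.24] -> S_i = 6.60 + -3.71*i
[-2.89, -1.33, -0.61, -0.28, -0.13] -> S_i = -2.89*0.46^i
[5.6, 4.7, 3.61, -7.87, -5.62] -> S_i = Random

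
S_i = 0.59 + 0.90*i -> [0.59, 1.49, 2.39, 3.29, 4.19]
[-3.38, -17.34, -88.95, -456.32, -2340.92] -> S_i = -3.38*5.13^i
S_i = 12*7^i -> [12, 84, 588, 4116, 28812]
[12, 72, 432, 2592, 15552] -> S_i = 12*6^i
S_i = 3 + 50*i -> [3, 53, 103, 153, 203]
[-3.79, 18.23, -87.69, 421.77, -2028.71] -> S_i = -3.79*(-4.81)^i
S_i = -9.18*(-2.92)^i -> [-9.18, 26.81, -78.27, 228.56, -667.38]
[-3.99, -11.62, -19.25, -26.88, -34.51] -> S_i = -3.99 + -7.63*i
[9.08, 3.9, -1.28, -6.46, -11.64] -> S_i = 9.08 + -5.18*i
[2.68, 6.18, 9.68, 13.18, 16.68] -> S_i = 2.68 + 3.50*i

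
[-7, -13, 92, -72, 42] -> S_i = Random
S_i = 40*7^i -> [40, 280, 1960, 13720, 96040]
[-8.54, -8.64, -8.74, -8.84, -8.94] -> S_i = -8.54 + -0.10*i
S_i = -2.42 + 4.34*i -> [-2.42, 1.92, 6.26, 10.6, 14.94]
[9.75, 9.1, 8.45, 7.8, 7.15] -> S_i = 9.75 + -0.65*i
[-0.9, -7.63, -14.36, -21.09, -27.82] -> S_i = -0.90 + -6.73*i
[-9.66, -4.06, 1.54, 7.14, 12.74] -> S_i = -9.66 + 5.60*i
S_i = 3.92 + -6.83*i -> [3.92, -2.91, -9.74, -16.57, -23.4]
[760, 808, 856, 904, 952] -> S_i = 760 + 48*i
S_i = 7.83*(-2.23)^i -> [7.83, -17.46, 38.94, -86.83, 193.63]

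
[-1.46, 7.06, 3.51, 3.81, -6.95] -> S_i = Random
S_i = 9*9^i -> [9, 81, 729, 6561, 59049]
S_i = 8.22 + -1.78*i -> [8.22, 6.44, 4.66, 2.88, 1.1]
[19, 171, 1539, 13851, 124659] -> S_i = 19*9^i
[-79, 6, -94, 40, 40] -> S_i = Random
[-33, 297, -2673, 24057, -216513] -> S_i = -33*-9^i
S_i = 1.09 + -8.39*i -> [1.09, -7.3, -15.69, -24.08, -32.47]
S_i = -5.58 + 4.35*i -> [-5.58, -1.23, 3.12, 7.47, 11.82]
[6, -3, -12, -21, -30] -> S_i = 6 + -9*i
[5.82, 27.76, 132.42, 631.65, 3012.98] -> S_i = 5.82*4.77^i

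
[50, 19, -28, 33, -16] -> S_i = Random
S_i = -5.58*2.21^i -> [-5.58, -12.33, -27.25, -60.23, -133.11]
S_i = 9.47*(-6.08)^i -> [9.47, -57.58, 350.07, -2128.44, 12940.89]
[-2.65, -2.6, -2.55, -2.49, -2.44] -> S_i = -2.65*0.98^i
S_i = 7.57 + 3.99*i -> [7.57, 11.56, 15.55, 19.54, 23.53]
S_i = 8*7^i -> [8, 56, 392, 2744, 19208]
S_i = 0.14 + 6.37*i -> [0.14, 6.51, 12.88, 19.25, 25.62]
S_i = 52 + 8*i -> [52, 60, 68, 76, 84]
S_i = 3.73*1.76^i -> [3.73, 6.56, 11.55, 20.34, 35.79]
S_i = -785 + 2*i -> [-785, -783, -781, -779, -777]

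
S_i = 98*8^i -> [98, 784, 6272, 50176, 401408]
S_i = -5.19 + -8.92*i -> [-5.19, -14.11, -23.03, -31.95, -40.87]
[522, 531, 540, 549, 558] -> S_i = 522 + 9*i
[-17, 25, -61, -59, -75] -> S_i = Random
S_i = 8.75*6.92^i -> [8.75, 60.55, 419.01, 2899.52, 20064.69]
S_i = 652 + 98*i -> [652, 750, 848, 946, 1044]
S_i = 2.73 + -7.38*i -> [2.73, -4.65, -12.03, -19.41, -26.79]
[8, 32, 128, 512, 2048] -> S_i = 8*4^i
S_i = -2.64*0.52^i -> [-2.64, -1.37, -0.71, -0.37, -0.19]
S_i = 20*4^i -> [20, 80, 320, 1280, 5120]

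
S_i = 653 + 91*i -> [653, 744, 835, 926, 1017]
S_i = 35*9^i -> [35, 315, 2835, 25515, 229635]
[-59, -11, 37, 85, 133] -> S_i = -59 + 48*i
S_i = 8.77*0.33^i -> [8.77, 2.89, 0.96, 0.32, 0.1]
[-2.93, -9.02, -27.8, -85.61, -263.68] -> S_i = -2.93*3.08^i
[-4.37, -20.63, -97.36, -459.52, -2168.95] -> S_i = -4.37*4.72^i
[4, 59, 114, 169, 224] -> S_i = 4 + 55*i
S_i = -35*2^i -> [-35, -70, -140, -280, -560]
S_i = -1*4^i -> [-1, -4, -16, -64, -256]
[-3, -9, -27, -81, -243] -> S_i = -3*3^i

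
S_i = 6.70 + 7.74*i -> [6.7, 14.44, 22.18, 29.92, 37.66]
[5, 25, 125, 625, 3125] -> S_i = 5*5^i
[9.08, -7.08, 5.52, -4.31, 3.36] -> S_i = 9.08*(-0.78)^i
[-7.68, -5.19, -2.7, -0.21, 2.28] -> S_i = -7.68 + 2.49*i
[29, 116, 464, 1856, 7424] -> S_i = 29*4^i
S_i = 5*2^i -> [5, 10, 20, 40, 80]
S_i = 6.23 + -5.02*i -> [6.23, 1.21, -3.81, -8.83, -13.85]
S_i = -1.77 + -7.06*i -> [-1.77, -8.83, -15.89, -22.95, -30.01]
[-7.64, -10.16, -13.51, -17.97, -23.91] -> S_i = -7.64*1.33^i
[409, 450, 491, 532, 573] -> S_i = 409 + 41*i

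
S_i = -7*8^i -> [-7, -56, -448, -3584, -28672]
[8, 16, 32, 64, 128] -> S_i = 8*2^i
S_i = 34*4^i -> [34, 136, 544, 2176, 8704]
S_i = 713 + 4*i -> [713, 717, 721, 725, 729]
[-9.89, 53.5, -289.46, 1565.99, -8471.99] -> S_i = -9.89*(-5.41)^i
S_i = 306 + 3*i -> [306, 309, 312, 315, 318]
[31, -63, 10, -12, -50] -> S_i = Random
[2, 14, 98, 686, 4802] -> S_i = 2*7^i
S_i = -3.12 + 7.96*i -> [-3.12, 4.84, 12.8, 20.76, 28.72]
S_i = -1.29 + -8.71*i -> [-1.29, -10.0, -18.71, -27.42, -36.13]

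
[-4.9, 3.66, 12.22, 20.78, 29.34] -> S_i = -4.90 + 8.56*i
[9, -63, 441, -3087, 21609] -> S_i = 9*-7^i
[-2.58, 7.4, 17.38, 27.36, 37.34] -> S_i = -2.58 + 9.98*i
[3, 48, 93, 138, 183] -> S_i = 3 + 45*i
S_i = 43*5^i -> [43, 215, 1075, 5375, 26875]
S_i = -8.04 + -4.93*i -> [-8.04, -12.97, -17.9, -22.83, -27.76]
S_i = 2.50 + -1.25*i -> [2.5, 1.25, 0.0, -1.25, -2.5]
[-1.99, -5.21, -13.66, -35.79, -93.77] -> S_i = -1.99*2.62^i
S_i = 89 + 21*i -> [89, 110, 131, 152, 173]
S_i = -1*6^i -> [-1, -6, -36, -216, -1296]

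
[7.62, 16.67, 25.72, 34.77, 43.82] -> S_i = 7.62 + 9.05*i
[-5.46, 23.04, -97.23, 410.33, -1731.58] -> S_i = -5.46*(-4.22)^i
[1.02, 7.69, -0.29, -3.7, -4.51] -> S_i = Random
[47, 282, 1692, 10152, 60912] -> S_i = 47*6^i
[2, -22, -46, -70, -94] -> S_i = 2 + -24*i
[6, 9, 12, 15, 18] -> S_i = 6 + 3*i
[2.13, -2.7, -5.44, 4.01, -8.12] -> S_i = Random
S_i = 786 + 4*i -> [786, 790, 794, 798, 802]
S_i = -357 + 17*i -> [-357, -340, -323, -306, -289]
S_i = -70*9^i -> [-70, -630, -5670, -51030, -459270]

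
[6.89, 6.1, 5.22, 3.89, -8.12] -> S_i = Random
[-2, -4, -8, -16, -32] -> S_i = -2*2^i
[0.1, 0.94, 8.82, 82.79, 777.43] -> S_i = 0.10*9.39^i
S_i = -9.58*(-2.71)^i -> [-9.58, 25.96, -70.36, 190.67, -516.71]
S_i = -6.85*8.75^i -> [-6.85, -59.94, -524.45, -4588.96, -40153.44]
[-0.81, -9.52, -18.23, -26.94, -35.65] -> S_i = -0.81 + -8.71*i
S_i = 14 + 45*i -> [14, 59, 104, 149, 194]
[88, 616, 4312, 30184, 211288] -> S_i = 88*7^i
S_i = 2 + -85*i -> [2, -83, -168, -253, -338]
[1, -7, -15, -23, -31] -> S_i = 1 + -8*i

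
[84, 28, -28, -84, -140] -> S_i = 84 + -56*i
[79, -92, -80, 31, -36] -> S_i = Random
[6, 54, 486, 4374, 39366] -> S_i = 6*9^i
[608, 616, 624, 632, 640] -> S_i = 608 + 8*i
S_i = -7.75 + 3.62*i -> [-7.75, -4.13, -0.51, 3.11, 6.73]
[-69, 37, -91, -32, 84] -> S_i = Random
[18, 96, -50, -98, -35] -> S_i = Random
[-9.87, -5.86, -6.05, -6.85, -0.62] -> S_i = Random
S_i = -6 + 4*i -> [-6, -2, 2, 6, 10]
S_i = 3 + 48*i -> [3, 51, 99, 147, 195]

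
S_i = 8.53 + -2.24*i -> [8.53, 6.29, 4.05, 1.81, -0.43]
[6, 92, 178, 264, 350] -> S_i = 6 + 86*i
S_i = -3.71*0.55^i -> [-3.71, -2.04, -1.12, -0.62, -0.34]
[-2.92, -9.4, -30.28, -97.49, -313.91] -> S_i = -2.92*3.22^i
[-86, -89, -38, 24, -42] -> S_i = Random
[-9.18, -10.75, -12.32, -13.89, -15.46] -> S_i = -9.18 + -1.57*i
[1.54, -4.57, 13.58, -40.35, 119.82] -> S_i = 1.54*(-2.97)^i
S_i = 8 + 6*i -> [8, 14, 20, 26, 32]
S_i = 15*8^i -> [15, 120, 960, 7680, 61440]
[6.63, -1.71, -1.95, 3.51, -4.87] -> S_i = Random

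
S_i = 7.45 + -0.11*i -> [7.45, 7.34, 7.23, 7.12, 7.01]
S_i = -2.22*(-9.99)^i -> [-2.22, 22.18, -221.56, 2213.35, -22111.33]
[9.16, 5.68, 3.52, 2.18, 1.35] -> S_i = 9.16*0.62^i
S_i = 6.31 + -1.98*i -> [6.31, 4.33, 2.35, 0.37, -1.61]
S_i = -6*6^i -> [-6, -36, -216, -1296, -7776]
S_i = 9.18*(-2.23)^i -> [9.18, -20.47, 45.65, -101.8, 227.02]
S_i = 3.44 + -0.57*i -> [3.44, 2.87, 2.3, 1.73, 1.16]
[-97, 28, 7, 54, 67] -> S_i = Random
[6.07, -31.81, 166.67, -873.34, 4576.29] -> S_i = 6.07*(-5.24)^i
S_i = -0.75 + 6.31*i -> [-0.75, 5.56, 11.87, 18.18, 24.49]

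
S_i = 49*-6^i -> [49, -294, 1764, -10584, 63504]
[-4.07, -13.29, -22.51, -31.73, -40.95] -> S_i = -4.07 + -9.22*i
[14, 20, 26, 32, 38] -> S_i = 14 + 6*i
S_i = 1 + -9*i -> [1, -8, -17, -26, -35]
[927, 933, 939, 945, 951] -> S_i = 927 + 6*i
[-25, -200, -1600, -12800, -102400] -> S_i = -25*8^i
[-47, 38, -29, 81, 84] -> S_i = Random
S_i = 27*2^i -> [27, 54, 108, 216, 432]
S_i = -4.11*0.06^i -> [-4.11, -0.25, -0.01, -0.0, -0.0]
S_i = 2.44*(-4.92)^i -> [2.44, -12.0, 59.06, -290.59, 1429.72]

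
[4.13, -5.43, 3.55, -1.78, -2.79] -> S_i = Random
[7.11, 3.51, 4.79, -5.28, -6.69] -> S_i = Random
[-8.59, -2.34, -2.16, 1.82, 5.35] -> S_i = Random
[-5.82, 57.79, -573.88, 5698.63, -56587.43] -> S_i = -5.82*(-9.93)^i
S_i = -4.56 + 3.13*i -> [-4.56, -1.43, 1.7, 4.83, 7.96]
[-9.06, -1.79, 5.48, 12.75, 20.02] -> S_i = -9.06 + 7.27*i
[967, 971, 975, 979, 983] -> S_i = 967 + 4*i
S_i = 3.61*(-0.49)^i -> [3.61, -1.77, 0.87, -0.42, 0.21]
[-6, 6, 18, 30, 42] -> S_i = -6 + 12*i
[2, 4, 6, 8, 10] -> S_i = 2 + 2*i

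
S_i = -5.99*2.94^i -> [-5.99, -17.61, -51.78, -152.22, -447.52]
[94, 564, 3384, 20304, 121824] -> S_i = 94*6^i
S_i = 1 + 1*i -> [1, 2, 3, 4, 5]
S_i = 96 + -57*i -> [96, 39, -18, -75, -132]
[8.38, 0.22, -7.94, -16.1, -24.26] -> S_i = 8.38 + -8.16*i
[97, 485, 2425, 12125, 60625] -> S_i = 97*5^i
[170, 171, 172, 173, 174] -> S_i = 170 + 1*i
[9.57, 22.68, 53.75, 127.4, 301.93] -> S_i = 9.57*2.37^i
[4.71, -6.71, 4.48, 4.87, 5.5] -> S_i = Random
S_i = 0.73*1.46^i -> [0.73, 1.07, 1.56, 2.27, 3.32]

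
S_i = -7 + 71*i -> [-7, 64, 135, 206, 277]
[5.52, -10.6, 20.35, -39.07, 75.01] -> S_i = 5.52*(-1.92)^i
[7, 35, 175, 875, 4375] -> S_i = 7*5^i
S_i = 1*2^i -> [1, 2, 4, 8, 16]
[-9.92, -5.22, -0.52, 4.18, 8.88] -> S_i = -9.92 + 4.70*i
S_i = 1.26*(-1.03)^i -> [1.26, -1.3, 1.34, -1.38, 1.42]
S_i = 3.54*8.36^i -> [3.54, 29.59, 247.41, 2068.34, 17291.33]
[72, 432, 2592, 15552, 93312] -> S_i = 72*6^i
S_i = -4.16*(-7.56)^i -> [-4.16, 31.45, -237.76, 1797.46, -13588.78]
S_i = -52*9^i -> [-52, -468, -4212, -37908, -341172]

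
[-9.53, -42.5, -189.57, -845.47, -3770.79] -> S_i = -9.53*4.46^i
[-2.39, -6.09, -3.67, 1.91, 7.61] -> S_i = Random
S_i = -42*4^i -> [-42, -168, -672, -2688, -10752]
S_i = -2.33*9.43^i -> [-2.33, -21.97, -207.2, -1953.85, -18424.8]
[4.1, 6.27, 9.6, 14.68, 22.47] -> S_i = 4.10*1.53^i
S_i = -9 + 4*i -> [-9, -5, -1, 3, 7]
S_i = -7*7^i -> [-7, -49, -343, -2401, -16807]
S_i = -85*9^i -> [-85, -765, -6885, -61965, -557685]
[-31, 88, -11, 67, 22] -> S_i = Random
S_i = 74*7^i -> [74, 518, 3626, 25382, 177674]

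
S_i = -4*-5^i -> [-4, 20, -100, 500, -2500]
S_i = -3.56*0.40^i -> [-3.56, -1.42, -0.57, -0.23, -0.09]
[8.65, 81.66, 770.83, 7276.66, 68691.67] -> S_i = 8.65*9.44^i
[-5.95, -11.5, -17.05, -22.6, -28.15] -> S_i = -5.95 + -5.55*i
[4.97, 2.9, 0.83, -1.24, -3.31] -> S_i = 4.97 + -2.07*i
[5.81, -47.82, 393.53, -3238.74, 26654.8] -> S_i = 5.81*(-8.23)^i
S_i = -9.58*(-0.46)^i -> [-9.58, 4.41, -2.03, 0.93, -0.43]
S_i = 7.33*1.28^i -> [7.33, 9.38, 12.01, 15.37, 19.68]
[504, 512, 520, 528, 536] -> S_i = 504 + 8*i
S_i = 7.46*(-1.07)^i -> [7.46, -7.98, 8.54, -9.14, 9.78]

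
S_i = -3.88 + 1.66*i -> [-3.88, -2.22, -0.56, 1.1, 2.76]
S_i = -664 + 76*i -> [-664, -588, -512, -436, -360]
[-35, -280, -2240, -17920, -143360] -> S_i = -35*8^i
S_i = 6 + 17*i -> [6, 23, 40, 57, 74]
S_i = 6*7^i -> [6, 42, 294, 2058, 14406]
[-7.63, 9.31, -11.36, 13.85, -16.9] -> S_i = -7.63*(-1.22)^i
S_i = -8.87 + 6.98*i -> [-8.87, -1.89, 5.09, 12.07, 19.05]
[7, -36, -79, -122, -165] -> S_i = 7 + -43*i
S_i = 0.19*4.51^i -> [0.19, 0.86, 3.86, 17.43, 78.61]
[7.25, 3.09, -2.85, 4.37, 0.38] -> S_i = Random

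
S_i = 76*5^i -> [76, 380, 1900, 9500, 47500]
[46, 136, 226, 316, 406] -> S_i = 46 + 90*i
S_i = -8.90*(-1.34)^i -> [-8.9, 11.93, -15.98, 21.41, -28.7]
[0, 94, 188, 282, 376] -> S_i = 0 + 94*i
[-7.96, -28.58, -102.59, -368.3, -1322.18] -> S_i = -7.96*3.59^i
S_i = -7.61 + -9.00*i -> [-7.61, -16.61, -25.61, -34.61, -43.61]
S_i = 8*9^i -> [8, 72, 648, 5832, 52488]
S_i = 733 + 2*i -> [733, 735, 737, 739, 741]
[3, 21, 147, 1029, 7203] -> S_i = 3*7^i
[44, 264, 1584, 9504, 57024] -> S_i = 44*6^i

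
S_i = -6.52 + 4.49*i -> [-6.52, -2.03, 2.46, 6.95, 11.44]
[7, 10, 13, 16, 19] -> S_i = 7 + 3*i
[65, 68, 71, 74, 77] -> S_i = 65 + 3*i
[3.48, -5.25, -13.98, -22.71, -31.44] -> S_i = 3.48 + -8.73*i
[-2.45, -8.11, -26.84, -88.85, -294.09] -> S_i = -2.45*3.31^i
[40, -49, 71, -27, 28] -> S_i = Random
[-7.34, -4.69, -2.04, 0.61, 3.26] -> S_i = -7.34 + 2.65*i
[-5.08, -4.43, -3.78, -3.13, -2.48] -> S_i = -5.08 + 0.65*i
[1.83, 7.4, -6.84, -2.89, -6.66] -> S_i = Random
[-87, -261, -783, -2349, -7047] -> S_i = -87*3^i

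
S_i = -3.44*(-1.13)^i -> [-3.44, 3.89, -4.39, 4.96, -5.61]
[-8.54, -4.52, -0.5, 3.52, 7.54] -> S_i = -8.54 + 4.02*i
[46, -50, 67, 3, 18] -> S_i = Random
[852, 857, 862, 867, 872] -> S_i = 852 + 5*i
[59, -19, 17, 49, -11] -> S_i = Random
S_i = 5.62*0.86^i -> [5.62, 4.83, 4.16, 3.57, 3.07]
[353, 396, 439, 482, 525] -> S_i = 353 + 43*i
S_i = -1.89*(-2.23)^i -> [-1.89, 4.21, -9.4, 20.96, -46.74]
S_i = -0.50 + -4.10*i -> [-0.5, -4.6, -8.7, -12.8, -16.9]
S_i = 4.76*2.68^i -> [4.76, 12.76, 34.19, 91.62, 245.55]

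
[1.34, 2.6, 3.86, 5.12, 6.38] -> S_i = 1.34 + 1.26*i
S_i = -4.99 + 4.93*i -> [-4.99, -0.06, 4.87, 9.8, 14.73]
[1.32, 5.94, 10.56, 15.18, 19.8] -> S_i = 1.32 + 4.62*i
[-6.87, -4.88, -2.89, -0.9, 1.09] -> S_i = -6.87 + 1.99*i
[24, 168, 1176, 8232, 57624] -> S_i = 24*7^i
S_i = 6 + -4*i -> [6, 2, -2, -6, -10]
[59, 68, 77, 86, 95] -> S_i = 59 + 9*i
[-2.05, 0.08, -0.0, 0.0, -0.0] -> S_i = -2.05*(-0.04)^i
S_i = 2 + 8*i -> [2, 10, 18, 26, 34]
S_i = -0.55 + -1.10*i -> [-0.55, -1.65, -2.75, -3.85, -4.95]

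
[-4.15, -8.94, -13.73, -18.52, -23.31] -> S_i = -4.15 + -4.79*i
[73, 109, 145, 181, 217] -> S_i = 73 + 36*i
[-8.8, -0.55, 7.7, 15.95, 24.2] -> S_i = -8.80 + 8.25*i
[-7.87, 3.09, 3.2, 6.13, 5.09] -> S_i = Random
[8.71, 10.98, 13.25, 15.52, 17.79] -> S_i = 8.71 + 2.27*i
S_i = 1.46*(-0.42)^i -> [1.46, -0.61, 0.26, -0.11, 0.05]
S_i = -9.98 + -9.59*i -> [-9.98, -19.57, -29.16, -38.75, -48.34]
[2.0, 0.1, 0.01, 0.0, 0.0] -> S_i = 2.00*0.05^i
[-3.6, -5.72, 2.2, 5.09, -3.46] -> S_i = Random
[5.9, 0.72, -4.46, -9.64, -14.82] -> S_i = 5.90 + -5.18*i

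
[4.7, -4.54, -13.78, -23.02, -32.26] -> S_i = 4.70 + -9.24*i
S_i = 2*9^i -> [2, 18, 162, 1458, 13122]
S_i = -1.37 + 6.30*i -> [-1.37, 4.93, 11.23, 17.53, 23.83]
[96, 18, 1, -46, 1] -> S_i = Random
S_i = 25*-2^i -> [25, -50, 100, -200, 400]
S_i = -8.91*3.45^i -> [-8.91, -30.74, -106.05, -365.88, -1262.28]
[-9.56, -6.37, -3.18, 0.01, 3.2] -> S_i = -9.56 + 3.19*i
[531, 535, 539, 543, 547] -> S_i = 531 + 4*i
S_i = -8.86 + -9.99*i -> [-8.86, -18.85, -28.84, -38.83, -48.82]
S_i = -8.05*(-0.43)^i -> [-8.05, 3.46, -1.49, 0.64, -0.28]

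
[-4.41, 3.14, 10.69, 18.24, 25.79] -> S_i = -4.41 + 7.55*i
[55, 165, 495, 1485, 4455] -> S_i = 55*3^i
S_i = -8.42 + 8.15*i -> [-8.42, -0.27, 7.88, 16.03, 24.18]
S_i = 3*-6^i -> [3, -18, 108, -648, 3888]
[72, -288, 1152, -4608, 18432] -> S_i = 72*-4^i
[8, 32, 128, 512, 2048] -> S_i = 8*4^i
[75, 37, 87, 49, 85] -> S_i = Random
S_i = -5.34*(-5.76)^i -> [-5.34, 30.76, -177.17, 1020.49, -5878.02]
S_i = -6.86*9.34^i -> [-6.86, -64.07, -598.44, -5589.39, -52204.94]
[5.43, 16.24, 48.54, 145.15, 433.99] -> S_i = 5.43*2.99^i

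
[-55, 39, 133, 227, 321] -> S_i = -55 + 94*i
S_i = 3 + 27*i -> [3, 30, 57, 84, 111]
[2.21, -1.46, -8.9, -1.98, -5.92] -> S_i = Random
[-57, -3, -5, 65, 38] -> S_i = Random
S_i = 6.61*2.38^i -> [6.61, 15.73, 37.44, 89.11, 212.08]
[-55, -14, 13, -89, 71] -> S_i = Random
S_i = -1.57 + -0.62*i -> [-1.57, -2.19, -2.81, -3.43, -4.05]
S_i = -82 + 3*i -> [-82, -79, -76, -73, -70]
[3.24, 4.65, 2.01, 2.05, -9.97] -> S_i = Random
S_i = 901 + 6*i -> [901, 907, 913, 919, 925]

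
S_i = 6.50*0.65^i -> [6.5, 4.23, 2.75, 1.79, 1.16]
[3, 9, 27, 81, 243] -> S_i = 3*3^i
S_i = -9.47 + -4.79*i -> [-9.47, -14.26, -19.05, -23.84, -28.63]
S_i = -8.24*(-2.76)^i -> [-8.24, 22.74, -62.77, 173.24, -478.15]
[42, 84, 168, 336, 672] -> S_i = 42*2^i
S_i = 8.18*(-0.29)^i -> [8.18, -2.37, 0.69, -0.2, 0.06]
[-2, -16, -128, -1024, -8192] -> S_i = -2*8^i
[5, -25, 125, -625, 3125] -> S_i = 5*-5^i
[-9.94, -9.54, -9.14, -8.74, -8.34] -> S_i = -9.94 + 0.40*i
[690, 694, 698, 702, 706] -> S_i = 690 + 4*i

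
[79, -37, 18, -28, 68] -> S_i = Random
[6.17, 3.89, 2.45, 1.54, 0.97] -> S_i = 6.17*0.63^i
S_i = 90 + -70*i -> [90, 20, -50, -120, -190]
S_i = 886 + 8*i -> [886, 894, 902, 910, 918]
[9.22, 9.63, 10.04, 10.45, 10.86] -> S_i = 9.22 + 0.41*i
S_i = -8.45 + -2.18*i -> [-8.45, -10.63, -12.81, -14.99, -17.17]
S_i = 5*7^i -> [5, 35, 245, 1715, 12005]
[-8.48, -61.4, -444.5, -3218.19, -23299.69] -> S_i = -8.48*7.24^i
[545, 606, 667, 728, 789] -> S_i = 545 + 61*i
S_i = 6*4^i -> [6, 24, 96, 384, 1536]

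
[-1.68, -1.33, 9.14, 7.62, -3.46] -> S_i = Random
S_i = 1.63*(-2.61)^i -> [1.63, -4.25, 11.1, -28.98, 75.64]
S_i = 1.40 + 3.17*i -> [1.4, 4.57, 7.74, 10.91, 14.08]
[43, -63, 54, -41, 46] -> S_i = Random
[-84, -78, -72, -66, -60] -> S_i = -84 + 6*i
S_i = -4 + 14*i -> [-4, 10, 24, 38, 52]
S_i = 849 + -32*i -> [849, 817, 785, 753, 721]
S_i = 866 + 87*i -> [866, 953, 1040, 1127, 1214]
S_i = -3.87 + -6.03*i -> [-3.87, -9.9, -15.93, -21.96, -27.99]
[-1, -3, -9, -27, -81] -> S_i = -1*3^i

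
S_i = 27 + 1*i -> [27, 28, 29, 30, 31]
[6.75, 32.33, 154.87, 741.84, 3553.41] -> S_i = 6.75*4.79^i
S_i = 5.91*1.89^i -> [5.91, 11.17, 21.11, 39.9, 75.41]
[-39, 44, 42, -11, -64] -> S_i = Random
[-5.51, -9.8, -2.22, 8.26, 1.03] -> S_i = Random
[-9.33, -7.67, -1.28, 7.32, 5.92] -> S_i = Random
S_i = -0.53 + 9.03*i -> [-0.53, 8.5, 17.53, 26.56, 35.59]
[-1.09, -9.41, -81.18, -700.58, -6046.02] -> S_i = -1.09*8.63^i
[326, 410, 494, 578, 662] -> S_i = 326 + 84*i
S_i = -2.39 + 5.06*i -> [-2.39, 2.67, 7.73, 12.79, 17.85]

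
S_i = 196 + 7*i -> [196, 203, 210, 217, 224]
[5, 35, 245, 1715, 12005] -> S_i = 5*7^i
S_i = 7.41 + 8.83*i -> [7.41, 16.24, 25.07, 33.9, 42.73]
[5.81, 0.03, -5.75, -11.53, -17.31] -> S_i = 5.81 + -5.78*i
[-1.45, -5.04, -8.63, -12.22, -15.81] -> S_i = -1.45 + -3.59*i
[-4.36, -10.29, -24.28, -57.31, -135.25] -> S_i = -4.36*2.36^i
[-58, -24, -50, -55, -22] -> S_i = Random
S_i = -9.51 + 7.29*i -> [-9.51, -2.22, 5.07, 12.36, 19.65]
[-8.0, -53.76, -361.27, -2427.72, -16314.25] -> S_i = -8.00*6.72^i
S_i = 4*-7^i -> [4, -28, 196, -1372, 9604]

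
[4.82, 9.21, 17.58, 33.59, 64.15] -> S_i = 4.82*1.91^i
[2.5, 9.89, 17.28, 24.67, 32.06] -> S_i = 2.50 + 7.39*i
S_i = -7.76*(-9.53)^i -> [-7.76, 73.95, -704.77, 6716.46, -64007.86]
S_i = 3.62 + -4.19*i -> [3.62, -0.57, -4.76, -8.95, -13.14]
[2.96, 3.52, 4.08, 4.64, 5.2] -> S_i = 2.96 + 0.56*i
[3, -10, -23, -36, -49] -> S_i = 3 + -13*i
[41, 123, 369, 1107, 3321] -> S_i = 41*3^i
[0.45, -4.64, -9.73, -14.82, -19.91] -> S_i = 0.45 + -5.09*i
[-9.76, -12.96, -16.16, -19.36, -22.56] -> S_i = -9.76 + -3.20*i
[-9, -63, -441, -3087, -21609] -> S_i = -9*7^i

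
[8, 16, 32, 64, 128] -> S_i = 8*2^i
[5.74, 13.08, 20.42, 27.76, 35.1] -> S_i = 5.74 + 7.34*i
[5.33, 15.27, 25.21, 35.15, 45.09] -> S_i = 5.33 + 9.94*i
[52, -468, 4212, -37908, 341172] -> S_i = 52*-9^i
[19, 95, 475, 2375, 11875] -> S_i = 19*5^i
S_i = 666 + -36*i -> [666, 630, 594, 558, 522]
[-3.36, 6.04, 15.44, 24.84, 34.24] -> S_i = -3.36 + 9.40*i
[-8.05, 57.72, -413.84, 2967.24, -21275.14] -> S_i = -8.05*(-7.17)^i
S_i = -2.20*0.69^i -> [-2.2, -1.52, -1.05, -0.72, -0.5]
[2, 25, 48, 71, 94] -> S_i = 2 + 23*i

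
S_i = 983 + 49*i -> [983, 1032, 1081, 1130, 1179]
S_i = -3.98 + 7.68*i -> [-3.98, 3.7, 11.38, 19.06, 26.74]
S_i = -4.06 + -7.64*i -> [-4.06, -11.7, -19.34, -26.98, -34.62]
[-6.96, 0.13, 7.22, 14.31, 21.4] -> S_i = -6.96 + 7.09*i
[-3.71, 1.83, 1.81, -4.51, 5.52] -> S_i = Random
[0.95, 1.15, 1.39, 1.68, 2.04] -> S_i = 0.95*1.21^i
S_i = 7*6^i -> [7, 42, 252, 1512, 9072]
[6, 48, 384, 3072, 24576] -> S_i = 6*8^i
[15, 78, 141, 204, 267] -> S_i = 15 + 63*i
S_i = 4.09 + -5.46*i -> [4.09, -1.37, -6.83, -12.29, -17.75]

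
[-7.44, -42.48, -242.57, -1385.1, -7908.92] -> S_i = -7.44*5.71^i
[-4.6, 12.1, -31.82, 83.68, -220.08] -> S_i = -4.60*(-2.63)^i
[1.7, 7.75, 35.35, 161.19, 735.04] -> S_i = 1.70*4.56^i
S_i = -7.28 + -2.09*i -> [-7.28, -9.37, -11.46, -13.55, -15.64]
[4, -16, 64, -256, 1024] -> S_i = 4*-4^i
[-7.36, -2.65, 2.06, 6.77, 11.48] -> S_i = -7.36 + 4.71*i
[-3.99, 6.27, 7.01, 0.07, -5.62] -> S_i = Random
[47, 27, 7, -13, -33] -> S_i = 47 + -20*i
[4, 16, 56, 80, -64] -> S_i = Random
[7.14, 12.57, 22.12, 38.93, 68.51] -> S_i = 7.14*1.76^i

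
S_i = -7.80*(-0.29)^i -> [-7.8, 2.26, -0.66, 0.19, -0.06]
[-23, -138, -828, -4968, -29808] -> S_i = -23*6^i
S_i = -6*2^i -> [-6, -12, -24, -48, -96]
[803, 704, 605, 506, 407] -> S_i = 803 + -99*i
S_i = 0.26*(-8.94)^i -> [0.26, -2.32, 20.78, -185.77, 1660.82]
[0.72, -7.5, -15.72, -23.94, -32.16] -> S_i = 0.72 + -8.22*i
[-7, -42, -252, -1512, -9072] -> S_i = -7*6^i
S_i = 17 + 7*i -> [17, 24, 31, 38, 45]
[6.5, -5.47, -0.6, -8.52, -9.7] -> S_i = Random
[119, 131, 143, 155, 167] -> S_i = 119 + 12*i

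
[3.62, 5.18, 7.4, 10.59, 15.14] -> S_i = 3.62*1.43^i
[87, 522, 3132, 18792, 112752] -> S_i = 87*6^i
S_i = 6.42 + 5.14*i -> [6.42, 11.56, 16.7, 21.84, 26.98]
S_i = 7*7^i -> [7, 49, 343, 2401, 16807]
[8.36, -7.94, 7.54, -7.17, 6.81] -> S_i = 8.36*(-0.95)^i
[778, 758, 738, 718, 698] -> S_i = 778 + -20*i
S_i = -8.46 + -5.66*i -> [-8.46, -14.12, -19.78, -25.44, -31.1]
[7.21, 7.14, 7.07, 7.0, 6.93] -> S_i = 7.21*0.99^i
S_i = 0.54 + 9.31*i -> [0.54, 9.85, 19.16, 28.47, 37.78]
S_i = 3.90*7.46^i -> [3.9, 29.09, 217.04, 1619.13, 12078.69]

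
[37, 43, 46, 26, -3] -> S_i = Random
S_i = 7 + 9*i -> [7, 16, 25, 34, 43]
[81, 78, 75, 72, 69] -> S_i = 81 + -3*i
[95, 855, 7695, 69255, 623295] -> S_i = 95*9^i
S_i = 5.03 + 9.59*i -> [5.03, 14.62, 24.21, 33.8, 43.39]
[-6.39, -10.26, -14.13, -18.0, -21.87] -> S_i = -6.39 + -3.87*i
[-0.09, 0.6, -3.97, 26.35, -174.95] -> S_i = -0.09*(-6.64)^i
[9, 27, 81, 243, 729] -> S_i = 9*3^i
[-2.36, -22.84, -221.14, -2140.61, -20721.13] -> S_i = -2.36*9.68^i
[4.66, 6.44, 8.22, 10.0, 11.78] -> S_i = 4.66 + 1.78*i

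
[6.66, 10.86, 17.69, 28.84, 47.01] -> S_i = 6.66*1.63^i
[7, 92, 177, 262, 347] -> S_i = 7 + 85*i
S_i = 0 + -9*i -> [0, -9, -18, -27, -36]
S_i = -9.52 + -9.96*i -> [-9.52, -19.48, -29.44, -39.4, -49.36]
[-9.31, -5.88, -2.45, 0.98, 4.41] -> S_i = -9.31 + 3.43*i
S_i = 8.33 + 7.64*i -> [8.33, 15.97, 23.61, 31.25, 38.89]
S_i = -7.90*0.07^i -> [-7.9, -0.55, -0.04, -0.0, -0.0]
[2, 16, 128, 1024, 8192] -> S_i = 2*8^i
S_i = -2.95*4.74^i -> [-2.95, -13.98, -66.28, -314.16, -1489.14]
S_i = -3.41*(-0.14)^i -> [-3.41, 0.48, -0.07, 0.01, -0.0]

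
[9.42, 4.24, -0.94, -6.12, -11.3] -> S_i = 9.42 + -5.18*i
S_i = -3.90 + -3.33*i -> [-3.9, -7.23, -10.56, -13.89, -17.22]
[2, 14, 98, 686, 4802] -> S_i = 2*7^i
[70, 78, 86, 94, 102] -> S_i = 70 + 8*i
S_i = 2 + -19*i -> [2, -17, -36, -55, -74]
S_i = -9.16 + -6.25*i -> [-9.16, -15.41, -21.66, -27.91, -34.16]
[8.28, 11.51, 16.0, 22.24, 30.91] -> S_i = 8.28*1.39^i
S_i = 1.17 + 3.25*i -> [1.17, 4.42, 7.67, 10.92, 14.17]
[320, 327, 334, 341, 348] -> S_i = 320 + 7*i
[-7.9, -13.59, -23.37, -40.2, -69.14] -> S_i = -7.90*1.72^i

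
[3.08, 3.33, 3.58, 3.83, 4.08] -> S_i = 3.08 + 0.25*i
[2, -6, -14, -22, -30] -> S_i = 2 + -8*i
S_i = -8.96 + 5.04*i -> [-8.96, -3.92, 1.12, 6.16, 11.2]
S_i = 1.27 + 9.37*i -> [1.27, 10.64, 20.01, 29.38, 38.75]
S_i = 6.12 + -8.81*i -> [6.12, -2.69, -11.5, -20.31, -29.12]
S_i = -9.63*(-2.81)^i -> [-9.63, 27.06, -76.04, 213.67, -600.42]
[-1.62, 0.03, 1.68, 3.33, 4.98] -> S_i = -1.62 + 1.65*i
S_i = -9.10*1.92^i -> [-9.1, -17.47, -33.55, -64.41, -123.66]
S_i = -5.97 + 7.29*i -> [-5.97, 1.32, 8.61, 15.9, 23.19]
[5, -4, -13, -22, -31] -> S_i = 5 + -9*i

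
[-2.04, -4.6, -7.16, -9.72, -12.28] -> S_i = -2.04 + -2.56*i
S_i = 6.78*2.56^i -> [6.78, 17.36, 44.43, 113.75, 291.2]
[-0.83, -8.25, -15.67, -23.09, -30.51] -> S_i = -0.83 + -7.42*i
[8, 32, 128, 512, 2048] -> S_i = 8*4^i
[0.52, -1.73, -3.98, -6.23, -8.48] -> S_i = 0.52 + -2.25*i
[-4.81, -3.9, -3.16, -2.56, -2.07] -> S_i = -4.81*0.81^i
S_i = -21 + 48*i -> [-21, 27, 75, 123, 171]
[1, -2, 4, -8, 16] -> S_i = 1*-2^i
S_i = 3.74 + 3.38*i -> [3.74, 7.12, 10.5, 13.88, 17.26]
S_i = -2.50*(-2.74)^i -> [-2.5, 6.85, -18.77, 51.43, -140.91]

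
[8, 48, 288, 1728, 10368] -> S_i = 8*6^i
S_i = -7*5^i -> [-7, -35, -175, -875, -4375]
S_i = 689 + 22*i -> [689, 711, 733, 755, 777]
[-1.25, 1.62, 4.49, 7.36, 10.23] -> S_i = -1.25 + 2.87*i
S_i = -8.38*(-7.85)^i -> [-8.38, 65.78, -516.4, 4053.71, -31821.65]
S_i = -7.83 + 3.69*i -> [-7.83, -4.14, -0.45, 3.24, 6.93]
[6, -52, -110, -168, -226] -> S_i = 6 + -58*i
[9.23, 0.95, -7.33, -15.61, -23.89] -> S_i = 9.23 + -8.28*i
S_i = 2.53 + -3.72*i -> [2.53, -1.19, -4.91, -8.63, -12.35]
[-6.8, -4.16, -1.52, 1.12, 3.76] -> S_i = -6.80 + 2.64*i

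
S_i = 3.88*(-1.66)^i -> [3.88, -6.44, 10.69, -17.75, 29.46]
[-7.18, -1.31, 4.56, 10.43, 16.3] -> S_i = -7.18 + 5.87*i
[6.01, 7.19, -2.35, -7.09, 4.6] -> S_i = Random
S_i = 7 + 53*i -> [7, 60, 113, 166, 219]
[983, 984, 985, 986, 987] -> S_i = 983 + 1*i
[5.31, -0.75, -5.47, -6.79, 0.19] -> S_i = Random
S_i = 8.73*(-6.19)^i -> [8.73, -54.04, 334.5, -2070.55, 12816.72]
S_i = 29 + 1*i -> [29, 30, 31, 32, 33]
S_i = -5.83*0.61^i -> [-5.83, -3.56, -2.17, -1.32, -0.81]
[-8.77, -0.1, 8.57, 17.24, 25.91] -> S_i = -8.77 + 8.67*i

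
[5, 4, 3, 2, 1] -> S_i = 5 + -1*i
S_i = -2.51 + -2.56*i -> [-2.51, -5.07, -7.63, -10.19, -12.75]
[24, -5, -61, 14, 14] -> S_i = Random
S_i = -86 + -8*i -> [-86, -94, -102, -110, -118]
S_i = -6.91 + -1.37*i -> [-6.91, -8.28, -9.65, -11.02, -12.39]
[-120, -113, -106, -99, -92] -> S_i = -120 + 7*i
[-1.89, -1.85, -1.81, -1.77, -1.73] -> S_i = -1.89 + 0.04*i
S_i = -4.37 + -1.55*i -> [-4.37, -5.92, -7.47, -9.02, -10.57]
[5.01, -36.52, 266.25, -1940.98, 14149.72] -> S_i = 5.01*(-7.29)^i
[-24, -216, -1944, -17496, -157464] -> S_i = -24*9^i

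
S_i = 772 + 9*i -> [772, 781, 790, 799, 808]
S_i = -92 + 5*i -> [-92, -87, -82, -77, -72]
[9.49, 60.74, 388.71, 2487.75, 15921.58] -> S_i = 9.49*6.40^i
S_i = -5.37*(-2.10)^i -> [-5.37, 11.28, -23.68, 49.73, -104.44]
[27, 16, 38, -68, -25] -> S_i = Random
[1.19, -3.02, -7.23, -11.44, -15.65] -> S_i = 1.19 + -4.21*i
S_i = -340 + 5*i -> [-340, -335, -330, -325, -320]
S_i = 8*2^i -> [8, 16, 32, 64, 128]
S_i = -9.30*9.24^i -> [-9.3, -85.93, -794.01, -7336.67, -67790.81]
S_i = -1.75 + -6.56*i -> [-1.75, -8.31, -14.87, -21.43, -27.99]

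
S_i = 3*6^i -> [3, 18, 108, 648, 3888]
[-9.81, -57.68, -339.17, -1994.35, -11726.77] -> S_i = -9.81*5.88^i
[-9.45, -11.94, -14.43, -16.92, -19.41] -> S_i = -9.45 + -2.49*i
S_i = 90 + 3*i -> [90, 93, 96, 99, 102]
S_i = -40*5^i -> [-40, -200, -1000, -5000, -25000]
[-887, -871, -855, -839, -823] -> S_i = -887 + 16*i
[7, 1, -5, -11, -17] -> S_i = 7 + -6*i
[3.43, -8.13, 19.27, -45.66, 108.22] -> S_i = 3.43*(-2.37)^i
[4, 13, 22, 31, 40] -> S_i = 4 + 9*i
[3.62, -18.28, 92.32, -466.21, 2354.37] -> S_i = 3.62*(-5.05)^i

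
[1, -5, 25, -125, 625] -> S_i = 1*-5^i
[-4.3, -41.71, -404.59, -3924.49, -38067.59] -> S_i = -4.30*9.70^i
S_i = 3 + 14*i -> [3, 17, 31, 45, 59]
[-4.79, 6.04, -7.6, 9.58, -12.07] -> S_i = -4.79*(-1.26)^i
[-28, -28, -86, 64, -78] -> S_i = Random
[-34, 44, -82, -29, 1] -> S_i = Random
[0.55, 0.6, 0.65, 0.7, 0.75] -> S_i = 0.55 + 0.05*i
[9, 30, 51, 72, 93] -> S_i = 9 + 21*i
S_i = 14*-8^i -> [14, -112, 896, -7168, 57344]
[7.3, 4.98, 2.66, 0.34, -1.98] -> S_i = 7.30 + -2.32*i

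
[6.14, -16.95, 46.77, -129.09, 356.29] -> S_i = 6.14*(-2.76)^i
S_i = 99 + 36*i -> [99, 135, 171, 207, 243]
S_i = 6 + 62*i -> [6, 68, 130, 192, 254]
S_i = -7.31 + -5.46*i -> [-7.31, -12.77, -18.23, -23.69, -29.15]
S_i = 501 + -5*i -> [501, 496, 491, 486, 481]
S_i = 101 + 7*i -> [101, 108, 115, 122, 129]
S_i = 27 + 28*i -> [27, 55, 83, 111, 139]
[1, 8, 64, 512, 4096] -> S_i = 1*8^i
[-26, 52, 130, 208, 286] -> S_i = -26 + 78*i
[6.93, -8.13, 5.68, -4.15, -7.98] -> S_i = Random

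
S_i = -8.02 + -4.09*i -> [-8.02, -12.11, -16.2, -20.29, -24.38]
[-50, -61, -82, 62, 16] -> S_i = Random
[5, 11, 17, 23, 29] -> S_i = 5 + 6*i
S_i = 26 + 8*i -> [26, 34, 42, 50, 58]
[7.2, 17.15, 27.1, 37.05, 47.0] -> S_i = 7.20 + 9.95*i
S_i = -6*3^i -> [-6, -18, -54, -162, -486]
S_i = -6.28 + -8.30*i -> [-6.28, -14.58, -22.88, -31.18, -39.48]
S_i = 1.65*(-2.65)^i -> [1.65, -4.37, 11.59, -30.71, 81.37]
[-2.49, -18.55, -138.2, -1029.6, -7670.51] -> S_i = -2.49*7.45^i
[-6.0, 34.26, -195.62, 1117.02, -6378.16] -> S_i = -6.00*(-5.71)^i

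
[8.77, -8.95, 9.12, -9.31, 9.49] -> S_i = 8.77*(-1.02)^i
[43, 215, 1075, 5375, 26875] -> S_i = 43*5^i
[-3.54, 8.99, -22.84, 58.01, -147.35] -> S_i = -3.54*(-2.54)^i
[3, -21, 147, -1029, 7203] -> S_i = 3*-7^i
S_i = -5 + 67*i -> [-5, 62, 129, 196, 263]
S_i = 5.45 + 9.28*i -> [5.45, 14.73, 24.01, 33.29, 42.57]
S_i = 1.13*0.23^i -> [1.13, 0.26, 0.06, 0.01, 0.0]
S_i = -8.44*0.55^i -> [-8.44, -4.64, -2.55, -1.4, -0.77]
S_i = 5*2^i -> [5, 10, 20, 40, 80]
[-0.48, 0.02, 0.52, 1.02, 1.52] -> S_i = -0.48 + 0.50*i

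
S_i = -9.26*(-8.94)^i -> [-9.26, 82.78, -740.09, 6616.43, -59150.86]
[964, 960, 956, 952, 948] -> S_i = 964 + -4*i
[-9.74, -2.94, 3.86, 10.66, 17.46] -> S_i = -9.74 + 6.80*i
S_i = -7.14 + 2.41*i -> [-7.14, -4.73, -2.32, 0.09, 2.5]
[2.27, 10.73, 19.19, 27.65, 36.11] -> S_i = 2.27 + 8.46*i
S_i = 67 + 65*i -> [67, 132, 197, 262, 327]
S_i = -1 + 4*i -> [-1, 3, 7, 11, 15]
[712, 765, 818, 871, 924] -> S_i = 712 + 53*i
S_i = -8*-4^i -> [-8, 32, -128, 512, -2048]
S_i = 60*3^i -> [60, 180, 540, 1620, 4860]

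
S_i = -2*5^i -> [-2, -10, -50, -250, -1250]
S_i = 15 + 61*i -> [15, 76, 137, 198, 259]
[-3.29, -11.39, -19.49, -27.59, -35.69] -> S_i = -3.29 + -8.10*i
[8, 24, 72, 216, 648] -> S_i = 8*3^i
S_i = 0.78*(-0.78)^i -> [0.78, -0.61, 0.47, -0.37, 0.29]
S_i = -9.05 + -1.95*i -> [-9.05, -11.0, -12.95, -14.9, -16.85]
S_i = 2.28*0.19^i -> [2.28, 0.43, 0.08, 0.02, 0.0]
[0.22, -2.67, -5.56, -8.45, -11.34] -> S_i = 0.22 + -2.89*i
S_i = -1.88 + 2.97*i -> [-1.88, 1.09, 4.06, 7.03, 10.0]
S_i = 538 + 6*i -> [538, 544, 550, 556, 562]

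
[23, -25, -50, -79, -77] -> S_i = Random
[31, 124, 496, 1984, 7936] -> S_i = 31*4^i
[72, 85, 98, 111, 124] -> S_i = 72 + 13*i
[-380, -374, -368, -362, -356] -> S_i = -380 + 6*i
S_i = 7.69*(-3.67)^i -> [7.69, -28.22, 103.58, -380.12, 1395.05]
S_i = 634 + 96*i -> [634, 730, 826, 922, 1018]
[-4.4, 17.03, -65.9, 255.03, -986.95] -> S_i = -4.40*(-3.87)^i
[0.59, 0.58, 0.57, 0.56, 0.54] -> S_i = 0.59*0.98^i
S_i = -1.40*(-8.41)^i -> [-1.4, 11.77, -99.02, 832.75, -7003.45]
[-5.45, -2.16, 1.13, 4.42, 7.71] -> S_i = -5.45 + 3.29*i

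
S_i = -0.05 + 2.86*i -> [-0.05, 2.81, 5.67, 8.53, 11.39]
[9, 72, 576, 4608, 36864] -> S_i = 9*8^i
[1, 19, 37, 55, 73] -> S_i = 1 + 18*i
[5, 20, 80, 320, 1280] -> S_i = 5*4^i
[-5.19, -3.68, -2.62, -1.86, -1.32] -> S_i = -5.19*0.71^i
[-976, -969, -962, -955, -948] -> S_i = -976 + 7*i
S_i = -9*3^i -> [-9, -27, -81, -243, -729]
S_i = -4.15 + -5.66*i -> [-4.15, -9.81, -15.47, -21.13, -26.79]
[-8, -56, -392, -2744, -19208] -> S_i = -8*7^i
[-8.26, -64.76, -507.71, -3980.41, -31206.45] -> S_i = -8.26*7.84^i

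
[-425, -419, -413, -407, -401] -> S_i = -425 + 6*i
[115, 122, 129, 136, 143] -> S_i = 115 + 7*i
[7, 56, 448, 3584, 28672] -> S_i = 7*8^i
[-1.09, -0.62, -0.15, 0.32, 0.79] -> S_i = -1.09 + 0.47*i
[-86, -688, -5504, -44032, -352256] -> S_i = -86*8^i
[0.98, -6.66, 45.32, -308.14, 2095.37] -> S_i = 0.98*(-6.80)^i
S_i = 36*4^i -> [36, 144, 576, 2304, 9216]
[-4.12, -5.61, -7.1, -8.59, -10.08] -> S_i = -4.12 + -1.49*i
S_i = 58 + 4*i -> [58, 62, 66, 70, 74]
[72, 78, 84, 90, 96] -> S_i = 72 + 6*i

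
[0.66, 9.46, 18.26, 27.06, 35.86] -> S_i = 0.66 + 8.80*i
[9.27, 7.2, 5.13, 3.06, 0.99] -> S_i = 9.27 + -2.07*i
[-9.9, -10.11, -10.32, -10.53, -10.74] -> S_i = -9.90 + -0.21*i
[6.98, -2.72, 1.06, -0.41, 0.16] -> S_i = 6.98*(-0.39)^i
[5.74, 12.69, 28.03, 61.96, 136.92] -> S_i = 5.74*2.21^i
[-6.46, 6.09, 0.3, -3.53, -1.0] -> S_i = Random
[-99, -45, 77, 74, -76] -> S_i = Random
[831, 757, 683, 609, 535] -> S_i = 831 + -74*i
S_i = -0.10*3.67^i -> [-0.1, -0.37, -1.35, -4.94, -18.14]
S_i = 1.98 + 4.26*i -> [1.98, 6.24, 10.5, 14.76, 19.02]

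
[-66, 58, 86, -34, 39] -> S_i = Random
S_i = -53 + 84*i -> [-53, 31, 115, 199, 283]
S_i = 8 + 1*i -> [8, 9, 10, 11, 12]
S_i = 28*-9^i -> [28, -252, 2268, -20412, 183708]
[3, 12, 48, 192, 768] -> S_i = 3*4^i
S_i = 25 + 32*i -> [25, 57, 89, 121, 153]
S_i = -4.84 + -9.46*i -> [-4.84, -14.3, -23.76, -33.22, -42.68]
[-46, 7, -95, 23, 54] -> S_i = Random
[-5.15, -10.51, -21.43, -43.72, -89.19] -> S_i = -5.15*2.04^i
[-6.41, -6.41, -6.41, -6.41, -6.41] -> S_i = -6.41*1.00^i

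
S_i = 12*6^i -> [12, 72, 432, 2592, 15552]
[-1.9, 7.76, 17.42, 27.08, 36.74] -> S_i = -1.90 + 9.66*i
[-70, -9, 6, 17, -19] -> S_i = Random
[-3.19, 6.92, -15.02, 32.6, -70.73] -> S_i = -3.19*(-2.17)^i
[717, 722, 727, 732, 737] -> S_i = 717 + 5*i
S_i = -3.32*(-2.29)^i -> [-3.32, 7.6, -17.41, 39.87, -91.3]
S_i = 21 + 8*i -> [21, 29, 37, 45, 53]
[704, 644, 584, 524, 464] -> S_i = 704 + -60*i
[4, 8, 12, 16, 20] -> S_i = 4 + 4*i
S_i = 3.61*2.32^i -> [3.61, 8.38, 19.43, 45.08, 104.58]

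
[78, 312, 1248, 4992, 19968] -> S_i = 78*4^i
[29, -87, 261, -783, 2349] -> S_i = 29*-3^i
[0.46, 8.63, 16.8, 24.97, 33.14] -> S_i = 0.46 + 8.17*i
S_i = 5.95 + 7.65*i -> [5.95, 13.6, 21.25, 28.9, 36.55]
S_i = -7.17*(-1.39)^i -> [-7.17, 9.97, -13.85, 19.26, -26.77]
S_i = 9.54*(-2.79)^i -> [9.54, -26.62, 74.26, -207.19, 578.05]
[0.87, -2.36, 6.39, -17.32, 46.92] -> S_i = 0.87*(-2.71)^i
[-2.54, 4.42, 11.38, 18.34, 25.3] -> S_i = -2.54 + 6.96*i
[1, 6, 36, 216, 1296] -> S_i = 1*6^i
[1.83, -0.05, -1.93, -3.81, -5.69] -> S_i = 1.83 + -1.88*i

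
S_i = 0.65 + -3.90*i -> [0.65, -3.25, -7.15, -11.05, -14.95]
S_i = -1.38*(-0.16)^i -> [-1.38, 0.22, -0.04, 0.01, -0.0]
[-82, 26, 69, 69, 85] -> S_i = Random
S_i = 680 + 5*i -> [680, 685, 690, 695, 700]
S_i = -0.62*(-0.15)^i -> [-0.62, 0.09, -0.01, 0.0, -0.0]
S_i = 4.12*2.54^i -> [4.12, 10.46, 26.58, 67.51, 171.49]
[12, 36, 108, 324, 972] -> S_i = 12*3^i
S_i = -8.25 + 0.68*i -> [-8.25, -7.57, -6.89, -6.21, -5.53]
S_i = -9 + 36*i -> [-9, 27, 63, 99, 135]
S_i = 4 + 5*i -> [4, 9, 14, 19, 24]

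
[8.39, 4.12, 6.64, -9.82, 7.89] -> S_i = Random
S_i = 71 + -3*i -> [71, 68, 65, 62, 59]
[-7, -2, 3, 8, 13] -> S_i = -7 + 5*i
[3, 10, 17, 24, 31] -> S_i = 3 + 7*i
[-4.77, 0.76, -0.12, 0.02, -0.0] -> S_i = -4.77*(-0.16)^i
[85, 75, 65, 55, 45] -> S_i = 85 + -10*i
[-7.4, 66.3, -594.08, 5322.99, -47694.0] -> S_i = -7.40*(-8.96)^i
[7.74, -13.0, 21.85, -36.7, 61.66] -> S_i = 7.74*(-1.68)^i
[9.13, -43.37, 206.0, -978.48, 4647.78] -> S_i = 9.13*(-4.75)^i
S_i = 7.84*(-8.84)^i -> [7.84, -69.31, 612.66, -5415.93, 47876.8]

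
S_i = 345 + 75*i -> [345, 420, 495, 570, 645]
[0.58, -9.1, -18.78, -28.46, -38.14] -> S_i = 0.58 + -9.68*i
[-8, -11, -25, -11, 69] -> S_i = Random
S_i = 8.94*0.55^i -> [8.94, 4.92, 2.7, 1.49, 0.82]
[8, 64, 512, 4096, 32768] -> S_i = 8*8^i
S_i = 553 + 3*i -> [553, 556, 559, 562, 565]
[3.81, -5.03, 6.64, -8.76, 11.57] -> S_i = 3.81*(-1.32)^i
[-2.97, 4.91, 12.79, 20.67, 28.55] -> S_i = -2.97 + 7.88*i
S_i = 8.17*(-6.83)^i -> [8.17, -55.8, 381.12, -2603.06, 17778.9]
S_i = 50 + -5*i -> [50, 45, 40, 35, 30]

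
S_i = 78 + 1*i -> [78, 79, 80, 81, 82]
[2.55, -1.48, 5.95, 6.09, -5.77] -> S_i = Random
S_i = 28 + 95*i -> [28, 123, 218, 313, 408]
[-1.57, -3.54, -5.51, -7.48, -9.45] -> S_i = -1.57 + -1.97*i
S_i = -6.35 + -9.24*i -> [-6.35, -15.59, -24.83, -34.07, -43.31]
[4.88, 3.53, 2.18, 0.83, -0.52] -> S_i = 4.88 + -1.35*i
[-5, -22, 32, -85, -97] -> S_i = Random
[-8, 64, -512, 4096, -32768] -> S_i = -8*-8^i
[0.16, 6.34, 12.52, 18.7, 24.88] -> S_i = 0.16 + 6.18*i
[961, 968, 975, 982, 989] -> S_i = 961 + 7*i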